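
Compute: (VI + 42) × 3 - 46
Convert VI (Roman numeral) → 5 + 1 = 6 (decimal)
Expression in decimal: (6 + 42) × 3 - 46
Parentheses first: 6 + 42 = 48
Multiply: 48 × 3 = 144
Subtract: 144 - 46 = 98
98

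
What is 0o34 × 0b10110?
Convert 0o34 (octal) → 3×8 + 4 = 28 (decimal)
Convert 0b10110 (binary) → 16 + 4 + 2 = 22 (decimal)
Compute 28 × 22 = 616
616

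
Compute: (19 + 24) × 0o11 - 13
Convert 0o11 (octal) → 1×8 + 1 = 9 (decimal)
Expression in decimal: (19 + 24) × 9 - 13
Parentheses first: 19 + 24 = 43
Multiply: 43 × 9 = 387
Subtract: 387 - 13 = 374
374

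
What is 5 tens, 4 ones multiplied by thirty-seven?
Convert 5 tens, 4 ones (place-value notation) → 5×10 + 4 = 54 (decimal)
Convert thirty-seven (English words) → 37 (decimal)
Compute 54 × 37 = 1998
1998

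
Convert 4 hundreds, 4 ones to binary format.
Convert 4 hundreds, 4 ones (place-value notation) → 4×100 + 4 = 404 (decimal)
Convert 404 (decimal) → 404 = 256 + 128 + 16 + 4 → 0b110010100 (binary)
0b110010100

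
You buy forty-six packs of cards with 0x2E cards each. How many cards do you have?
Convert 0x2E (hexadecimal) → 2×16 + 14 = 46 (decimal)
Convert forty-six (English words) → 46 (decimal)
Compute 46 × 46 = 2116
2116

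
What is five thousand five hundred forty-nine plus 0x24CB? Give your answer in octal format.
Convert five thousand five hundred forty-nine (English words) → 5×1000 + 5×100 + 49 = 5549 (decimal)
Convert 0x24CB (hexadecimal) → 2×4096 + 4×256 + 12×16 + 11 = 9419 (decimal)
Compute 5549 + 9419 = 14968
Convert 14968 (decimal) → 14968 = 3×4096 + 5×512 + 1×64 + 7×8 → 0o35170 (octal)
0o35170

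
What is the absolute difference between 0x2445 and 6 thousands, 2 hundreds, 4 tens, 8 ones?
Convert 0x2445 (hexadecimal) → 2×4096 + 4×256 + 4×16 + 5 = 9285 (decimal)
Convert 6 thousands, 2 hundreds, 4 tens, 8 ones (place-value notation) → 6×1000 + 2×100 + 4×10 + 8 = 6248 (decimal)
Compute |9285 - 6248| = 3037
3037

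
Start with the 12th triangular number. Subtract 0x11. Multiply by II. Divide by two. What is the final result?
Convert the 12th triangular number (triangular index) → 12×13/2 = 78 (decimal)
Start: 78
Convert 0x11 (hexadecimal) → 1×16 + 1 = 17 (decimal)
78 - 17 = 61
Convert II (Roman numeral) → 1 + 1 = 2 (decimal)
61 × 2 = 122
Convert two (English words) → 2 (decimal)
122 ÷ 2 = 61
61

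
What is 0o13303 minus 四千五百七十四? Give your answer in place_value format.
Convert 0o13303 (octal) → 1×4096 + 3×512 + 3×64 + 3 = 5827 (decimal)
Convert 四千五百七十四 (Chinese numeral) → 4×1000 + 5×100 + 7×10 + 4 = 4574 (decimal)
Compute 5827 - 4574 = 1253
Convert 1253 (decimal) → 1253 = 1×1000 + 2×100 + 5×10 + 3 → 1 thousand, 2 hundreds, 5 tens, 3 ones (place-value notation)
1 thousand, 2 hundreds, 5 tens, 3 ones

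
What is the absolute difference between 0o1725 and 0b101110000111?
Convert 0o1725 (octal) → 1×512 + 7×64 + 2×8 + 5 = 981 (decimal)
Convert 0b101110000111 (binary) → 2048 + 512 + 256 + 128 + 4 + 2 + 1 = 2951 (decimal)
Compute |981 - 2951| = 1970
1970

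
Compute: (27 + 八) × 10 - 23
Convert 八 (Chinese numeral) → 8 (decimal)
Expression in decimal: (27 + 8) × 10 - 23
Parentheses first: 27 + 8 = 35
Multiply: 35 × 10 = 350
Subtract: 350 - 23 = 327
327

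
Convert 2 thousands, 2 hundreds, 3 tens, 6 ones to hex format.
Convert 2 thousands, 2 hundreds, 3 tens, 6 ones (place-value notation) → 2×1000 + 2×100 + 3×10 + 6 = 2236 (decimal)
Convert 2236 (decimal) → 2236 = 8×256 + 11×16 + 12 → 0x8BC (hexadecimal)
0x8BC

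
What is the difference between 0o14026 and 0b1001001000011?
Convert 0o14026 (octal) → 1×4096 + 4×512 + 2×8 + 6 = 6166 (decimal)
Convert 0b1001001000011 (binary) → 4096 + 512 + 64 + 2 + 1 = 4675 (decimal)
Difference: |6166 - 4675| = 1491
1491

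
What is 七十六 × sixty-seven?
Convert 七十六 (Chinese numeral) → 7×10 + 6 = 76 (decimal)
Convert sixty-seven (English words) → 67 (decimal)
Compute 76 × 67 = 5092
5092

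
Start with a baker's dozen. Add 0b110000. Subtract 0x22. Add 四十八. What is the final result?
Convert a baker's dozen (colloquial) → 13 (decimal)
Start: 13
Convert 0b110000 (binary) → 32 + 16 = 48 (decimal)
13 + 48 = 61
Convert 0x22 (hexadecimal) → 2×16 + 2 = 34 (decimal)
61 - 34 = 27
Convert 四十八 (Chinese numeral) → 4×10 + 8 = 48 (decimal)
27 + 48 = 75
75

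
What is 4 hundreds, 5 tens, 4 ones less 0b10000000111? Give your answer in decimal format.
Convert 4 hundreds, 5 tens, 4 ones (place-value notation) → 4×100 + 5×10 + 4 = 454 (decimal)
Convert 0b10000000111 (binary) → 1024 + 4 + 2 + 1 = 1031 (decimal)
Compute 454 - 1031 = -577
-577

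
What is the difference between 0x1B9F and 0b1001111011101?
Convert 0x1B9F (hexadecimal) → 1×4096 + 11×256 + 9×16 + 15 = 7071 (decimal)
Convert 0b1001111011101 (binary) → 4096 + 512 + 256 + 128 + 64 + 16 + 8 + 4 + 1 = 5085 (decimal)
Difference: |7071 - 5085| = 1986
1986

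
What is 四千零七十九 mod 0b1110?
Convert 四千零七十九 (Chinese numeral) → 4×1000 + 7×10 + 9 = 4079 (decimal)
Convert 0b1110 (binary) → 8 + 4 + 2 = 14 (decimal)
Compute 4079 mod 14 = 5
5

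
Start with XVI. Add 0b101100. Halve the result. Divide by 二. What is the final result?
Convert XVI (Roman numeral) → 10 + 5 + 1 = 16 (decimal)
Start: 16
Convert 0b101100 (binary) → 32 + 8 + 4 = 44 (decimal)
16 + 44 = 60
60 ÷ 2 = 30
Convert 二 (Chinese numeral) → 2 (decimal)
30 ÷ 2 = 15
15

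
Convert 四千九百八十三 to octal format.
Convert 四千九百八十三 (Chinese numeral) → 4×1000 + 9×100 + 8×10 + 3 = 4983 (decimal)
Convert 4983 (decimal) → 4983 = 1×4096 + 1×512 + 5×64 + 6×8 + 7 → 0o11567 (octal)
0o11567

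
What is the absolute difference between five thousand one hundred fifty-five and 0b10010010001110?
Convert five thousand one hundred fifty-five (English words) → 5×1000 + 1×100 + 55 = 5155 (decimal)
Convert 0b10010010001110 (binary) → 8192 + 1024 + 128 + 8 + 4 + 2 = 9358 (decimal)
Compute |5155 - 9358| = 4203
4203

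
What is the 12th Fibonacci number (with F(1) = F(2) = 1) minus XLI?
The 12th Fibonacci number (with F(1) = F(2) = 1): 1, 1, 2, 3, 5, 8, 13, 21, 34, 55, 89, 144 → 144
Convert XLI (Roman numeral) → 40 + 1 = 41 (decimal)
Compute 144 - 41 = 103
103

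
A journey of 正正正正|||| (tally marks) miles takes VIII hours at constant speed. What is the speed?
Convert 正正正正|||| (tally marks) → 5 + 5 + 5 + 5 + 4 = 24 (decimal)
Convert VIII (Roman numeral) → 5 + 1 + 1 + 1 = 8 (decimal)
Compute 24 ÷ 8 = 3
3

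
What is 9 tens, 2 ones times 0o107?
Convert 9 tens, 2 ones (place-value notation) → 9×10 + 2 = 92 (decimal)
Convert 0o107 (octal) → 1×64 + 7 = 71 (decimal)
Compute 92 × 71 = 6532
6532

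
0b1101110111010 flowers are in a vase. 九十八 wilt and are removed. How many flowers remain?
Convert 0b1101110111010 (binary) → 4096 + 2048 + 512 + 256 + 128 + 32 + 16 + 8 + 2 = 7098 (decimal)
Convert 九十八 (Chinese numeral) → 9×10 + 8 = 98 (decimal)
Compute 7098 - 98 = 7000
7000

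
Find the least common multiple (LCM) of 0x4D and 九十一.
Convert 0x4D (hexadecimal) → 4×16 + 13 = 77 (decimal)
Convert 九十一 (Chinese numeral) → 9×10 + 1 = 91 (decimal)
Compute lcm(77, 91) = 1001
1001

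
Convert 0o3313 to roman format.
Convert 0o3313 (octal) → 3×512 + 3×64 + 1×8 + 3 = 1739 (decimal)
Convert 1739 (decimal) → 1739 = 1000 + 500 + 100 + 100 + 10 + 10 + 10 + 9 → MDCCXXXIX (Roman numeral)
MDCCXXXIX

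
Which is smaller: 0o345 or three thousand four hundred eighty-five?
Convert 0o345 (octal) → 3×64 + 4×8 + 5 = 229 (decimal)
Convert three thousand four hundred eighty-five (English words) → 3×1000 + 4×100 + 85 = 3485 (decimal)
Compare 229 vs 3485: smaller = 229
229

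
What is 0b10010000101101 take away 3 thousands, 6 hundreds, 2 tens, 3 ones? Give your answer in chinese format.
Convert 0b10010000101101 (binary) → 8192 + 1024 + 32 + 8 + 4 + 1 = 9261 (decimal)
Convert 3 thousands, 6 hundreds, 2 tens, 3 ones (place-value notation) → 3×1000 + 6×100 + 2×10 + 3 = 3623 (decimal)
Compute 9261 - 3623 = 5638
Convert 5638 (decimal) → 5638 = 5×1000 + 6×100 + 3×10 + 8 → 五千六百三十八 (Chinese numeral)
五千六百三十八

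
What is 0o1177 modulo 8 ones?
Convert 0o1177 (octal) → 1×512 + 1×64 + 7×8 + 7 = 639 (decimal)
Convert 8 ones (place-value notation) → 8 (decimal)
Compute 639 mod 8 = 7
7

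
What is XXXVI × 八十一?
Convert XXXVI (Roman numeral) → 10 + 10 + 10 + 5 + 1 = 36 (decimal)
Convert 八十一 (Chinese numeral) → 8×10 + 1 = 81 (decimal)
Compute 36 × 81 = 2916
2916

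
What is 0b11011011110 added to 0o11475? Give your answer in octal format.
Convert 0b11011011110 (binary) → 1024 + 512 + 128 + 64 + 16 + 8 + 4 + 2 = 1758 (decimal)
Convert 0o11475 (octal) → 1×4096 + 1×512 + 4×64 + 7×8 + 5 = 4925 (decimal)
Compute 1758 + 4925 = 6683
Convert 6683 (decimal) → 6683 = 1×4096 + 5×512 + 3×8 + 3 → 0o15033 (octal)
0o15033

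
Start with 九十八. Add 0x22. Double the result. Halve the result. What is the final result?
Convert 九十八 (Chinese numeral) → 9×10 + 8 = 98 (decimal)
Start: 98
Convert 0x22 (hexadecimal) → 2×16 + 2 = 34 (decimal)
98 + 34 = 132
132 × 2 = 264
264 ÷ 2 = 132
132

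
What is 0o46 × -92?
Convert 0o46 (octal) → 4×8 + 6 = 38 (decimal)
Compute 38 × -92 = -3496
-3496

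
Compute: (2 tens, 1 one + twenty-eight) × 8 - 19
Convert 2 tens, 1 one (place-value notation) → 2×10 + 1 = 21 (decimal)
Convert twenty-eight (English words) → 28 (decimal)
Expression in decimal: (21 + 28) × 8 - 19
Parentheses first: 21 + 28 = 49
Multiply: 49 × 8 = 392
Subtract: 392 - 19 = 373
373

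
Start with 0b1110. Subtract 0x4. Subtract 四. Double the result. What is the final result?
Convert 0b1110 (binary) → 8 + 4 + 2 = 14 (decimal)
Start: 14
Convert 0x4 (hexadecimal) → 4 (decimal)
14 - 4 = 10
Convert 四 (Chinese numeral) → 4 (decimal)
10 - 4 = 6
6 × 2 = 12
12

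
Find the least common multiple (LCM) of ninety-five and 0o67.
Convert ninety-five (English words) → 95 (decimal)
Convert 0o67 (octal) → 6×8 + 7 = 55 (decimal)
Compute lcm(95, 55) = 1045
1045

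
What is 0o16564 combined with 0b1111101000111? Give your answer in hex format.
Convert 0o16564 (octal) → 1×4096 + 6×512 + 5×64 + 6×8 + 4 = 7540 (decimal)
Convert 0b1111101000111 (binary) → 4096 + 2048 + 1024 + 512 + 256 + 64 + 4 + 2 + 1 = 8007 (decimal)
Compute 7540 + 8007 = 15547
Convert 15547 (decimal) → 15547 = 3×4096 + 12×256 + 11×16 + 11 → 0x3CBB (hexadecimal)
0x3CBB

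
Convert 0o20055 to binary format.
Convert 0o20055 (octal) → 2×4096 + 5×8 + 5 = 8237 (decimal)
Convert 8237 (decimal) → 8237 = 8192 + 32 + 8 + 4 + 1 → 0b10000000101101 (binary)
0b10000000101101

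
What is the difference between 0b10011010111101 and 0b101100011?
Convert 0b10011010111101 (binary) → 8192 + 1024 + 512 + 128 + 32 + 16 + 8 + 4 + 1 = 9917 (decimal)
Convert 0b101100011 (binary) → 256 + 64 + 32 + 2 + 1 = 355 (decimal)
Difference: |9917 - 355| = 9562
9562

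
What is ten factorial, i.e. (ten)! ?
Convert ten (English words) → 10 (decimal)
Compute 10! = 3628800
3628800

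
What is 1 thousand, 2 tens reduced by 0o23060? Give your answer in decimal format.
Convert 1 thousand, 2 tens (place-value notation) → 1×1000 + 2×10 = 1020 (decimal)
Convert 0o23060 (octal) → 2×4096 + 3×512 + 6×8 = 9776 (decimal)
Compute 1020 - 9776 = -8756
-8756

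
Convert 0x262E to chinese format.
Convert 0x262E (hexadecimal) → 2×4096 + 6×256 + 2×16 + 14 = 9774 (decimal)
Convert 9774 (decimal) → 9774 = 9×1000 + 7×100 + 7×10 + 4 → 九千七百七十四 (Chinese numeral)
九千七百七十四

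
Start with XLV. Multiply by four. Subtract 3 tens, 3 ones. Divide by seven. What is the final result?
Convert XLV (Roman numeral) → 40 + 5 = 45 (decimal)
Start: 45
Convert four (English words) → 4 (decimal)
45 × 4 = 180
Convert 3 tens, 3 ones (place-value notation) → 3×10 + 3 = 33 (decimal)
180 - 33 = 147
Convert seven (English words) → 7 (decimal)
147 ÷ 7 = 21
21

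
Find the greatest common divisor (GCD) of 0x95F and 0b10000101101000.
Convert 0x95F (hexadecimal) → 9×256 + 5×16 + 15 = 2399 (decimal)
Convert 0b10000101101000 (binary) → 8192 + 256 + 64 + 32 + 8 = 8552 (decimal)
Compute gcd(2399, 8552) = 1
1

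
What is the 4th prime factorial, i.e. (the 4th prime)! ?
Convert the 4th prime (prime index) → 7 (decimal)
Compute 7! = 5040
5040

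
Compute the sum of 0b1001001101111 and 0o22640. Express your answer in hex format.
Convert 0b1001001101111 (binary) → 4096 + 512 + 64 + 32 + 8 + 4 + 2 + 1 = 4719 (decimal)
Convert 0o22640 (octal) → 2×4096 + 2×512 + 6×64 + 4×8 = 9632 (decimal)
Compute 4719 + 9632 = 14351
Convert 14351 (decimal) → 14351 = 3×4096 + 8×256 + 15 → 0x380F (hexadecimal)
0x380F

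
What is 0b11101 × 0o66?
Convert 0b11101 (binary) → 16 + 8 + 4 + 1 = 29 (decimal)
Convert 0o66 (octal) → 6×8 + 6 = 54 (decimal)
Compute 29 × 54 = 1566
1566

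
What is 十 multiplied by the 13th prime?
Convert 十 (Chinese numeral) → 1×10 = 10 (decimal)
Convert the 13th prime (prime index) → 41 (decimal)
Compute 10 × 41 = 410
410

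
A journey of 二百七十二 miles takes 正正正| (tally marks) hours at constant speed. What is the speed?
Convert 二百七十二 (Chinese numeral) → 2×100 + 7×10 + 2 = 272 (decimal)
Convert 正正正| (tally marks) → 5 + 5 + 5 + 1 = 16 (decimal)
Compute 272 ÷ 16 = 17
17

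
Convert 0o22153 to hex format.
Convert 0o22153 (octal) → 2×4096 + 2×512 + 1×64 + 5×8 + 3 = 9323 (decimal)
Convert 9323 (decimal) → 9323 = 2×4096 + 4×256 + 6×16 + 11 → 0x246B (hexadecimal)
0x246B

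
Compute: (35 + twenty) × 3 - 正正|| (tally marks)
Convert twenty (English words) → 20 (decimal)
Convert 正正|| (tally marks) → 5 + 5 + 2 = 12 (decimal)
Expression in decimal: (35 + 20) × 3 - 12
Parentheses first: 35 + 20 = 55
Multiply: 55 × 3 = 165
Subtract: 165 - 12 = 153
153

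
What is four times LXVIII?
Convert four (English words) → 4 (decimal)
Convert LXVIII (Roman numeral) → 50 + 10 + 5 + 1 + 1 + 1 = 68 (decimal)
Compute 4 × 68 = 272
272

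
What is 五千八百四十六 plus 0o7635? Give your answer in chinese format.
Convert 五千八百四十六 (Chinese numeral) → 5×1000 + 8×100 + 4×10 + 6 = 5846 (decimal)
Convert 0o7635 (octal) → 7×512 + 6×64 + 3×8 + 5 = 3997 (decimal)
Compute 5846 + 3997 = 9843
Convert 9843 (decimal) → 9843 = 9×1000 + 8×100 + 4×10 + 3 → 九千八百四十三 (Chinese numeral)
九千八百四十三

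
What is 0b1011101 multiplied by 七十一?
Convert 0b1011101 (binary) → 64 + 16 + 8 + 4 + 1 = 93 (decimal)
Convert 七十一 (Chinese numeral) → 7×10 + 1 = 71 (decimal)
Compute 93 × 71 = 6603
6603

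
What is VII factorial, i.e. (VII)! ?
Convert VII (Roman numeral) → 5 + 1 + 1 = 7 (decimal)
Compute 7! = 5040
5040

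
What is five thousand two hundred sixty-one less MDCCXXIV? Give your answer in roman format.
Convert five thousand two hundred sixty-one (English words) → 5×1000 + 2×100 + 61 = 5261 (decimal)
Convert MDCCXXIV (Roman numeral) → 1000 + 500 + 100 + 100 + 10 + 10 + 4 = 1724 (decimal)
Compute 5261 - 1724 = 3537
Convert 3537 (decimal) → 3537 = 1000 + 1000 + 1000 + 500 + 10 + 10 + 10 + 5 + 1 + 1 → MMMDXXXVII (Roman numeral)
MMMDXXXVII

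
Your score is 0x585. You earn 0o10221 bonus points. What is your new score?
Convert 0x585 (hexadecimal) → 5×256 + 8×16 + 5 = 1413 (decimal)
Convert 0o10221 (octal) → 1×4096 + 2×64 + 2×8 + 1 = 4241 (decimal)
Compute 1413 + 4241 = 5654
5654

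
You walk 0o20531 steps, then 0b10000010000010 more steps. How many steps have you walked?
Convert 0o20531 (octal) → 2×4096 + 5×64 + 3×8 + 1 = 8537 (decimal)
Convert 0b10000010000010 (binary) → 8192 + 128 + 2 = 8322 (decimal)
Compute 8537 + 8322 = 16859
16859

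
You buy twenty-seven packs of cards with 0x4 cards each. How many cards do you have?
Convert 0x4 (hexadecimal) → 4 (decimal)
Convert twenty-seven (English words) → 27 (decimal)
Compute 4 × 27 = 108
108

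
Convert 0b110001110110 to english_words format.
Convert 0b110001110110 (binary) → 2048 + 1024 + 64 + 32 + 16 + 4 + 2 = 3190 (decimal)
Convert 3190 (decimal) → 3190 = 3×1000 + 1×100 + 90 → three thousand one hundred ninety (English words)
three thousand one hundred ninety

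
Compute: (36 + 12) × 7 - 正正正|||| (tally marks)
Convert 正正正|||| (tally marks) → 5 + 5 + 5 + 4 = 19 (decimal)
Expression in decimal: (36 + 12) × 7 - 19
Parentheses first: 36 + 12 = 48
Multiply: 48 × 7 = 336
Subtract: 336 - 19 = 317
317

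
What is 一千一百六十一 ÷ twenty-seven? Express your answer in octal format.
Convert 一千一百六十一 (Chinese numeral) → 1×1000 + 1×100 + 6×10 + 1 = 1161 (decimal)
Convert twenty-seven (English words) → 27 (decimal)
Compute 1161 ÷ 27 = 43
Convert 43 (decimal) → 43 = 5×8 + 3 → 0o53 (octal)
0o53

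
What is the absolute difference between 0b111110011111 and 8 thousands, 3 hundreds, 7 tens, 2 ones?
Convert 0b111110011111 (binary) → 2048 + 1024 + 512 + 256 + 128 + 16 + 8 + 4 + 2 + 1 = 3999 (decimal)
Convert 8 thousands, 3 hundreds, 7 tens, 2 ones (place-value notation) → 8×1000 + 3×100 + 7×10 + 2 = 8372 (decimal)
Compute |3999 - 8372| = 4373
4373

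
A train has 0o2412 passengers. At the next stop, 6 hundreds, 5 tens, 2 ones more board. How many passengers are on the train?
Convert 0o2412 (octal) → 2×512 + 4×64 + 1×8 + 2 = 1290 (decimal)
Convert 6 hundreds, 5 tens, 2 ones (place-value notation) → 6×100 + 5×10 + 2 = 652 (decimal)
Compute 1290 + 652 = 1942
1942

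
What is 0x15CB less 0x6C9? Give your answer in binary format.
Convert 0x15CB (hexadecimal) → 1×4096 + 5×256 + 12×16 + 11 = 5579 (decimal)
Convert 0x6C9 (hexadecimal) → 6×256 + 12×16 + 9 = 1737 (decimal)
Compute 5579 - 1737 = 3842
Convert 3842 (decimal) → 3842 = 2048 + 1024 + 512 + 256 + 2 → 0b111100000010 (binary)
0b111100000010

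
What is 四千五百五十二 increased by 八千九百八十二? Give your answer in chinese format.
Convert 四千五百五十二 (Chinese numeral) → 4×1000 + 5×100 + 5×10 + 2 = 4552 (decimal)
Convert 八千九百八十二 (Chinese numeral) → 8×1000 + 9×100 + 8×10 + 2 = 8982 (decimal)
Compute 4552 + 8982 = 13534
Convert 13534 (decimal) → 13534 = 1×10000 + 3×1000 + 5×100 + 3×10 + 4 → 一万三千五百三十四 (Chinese numeral)
一万三千五百三十四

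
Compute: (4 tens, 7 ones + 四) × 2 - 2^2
Convert 4 tens, 7 ones (place-value notation) → 4×10 + 7 = 47 (decimal)
Convert 四 (Chinese numeral) → 4 (decimal)
Convert 2^2 (power) → 4 (decimal)
Expression in decimal: (47 + 4) × 2 - 4
Parentheses first: 47 + 4 = 51
Multiply: 51 × 2 = 102
Subtract: 102 - 4 = 98
98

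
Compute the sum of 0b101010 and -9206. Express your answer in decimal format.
Convert 0b101010 (binary) → 32 + 8 + 2 = 42 (decimal)
Compute 42 + -9206 = -9164
-9164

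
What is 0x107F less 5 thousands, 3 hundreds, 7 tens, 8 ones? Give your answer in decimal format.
Convert 0x107F (hexadecimal) → 1×4096 + 7×16 + 15 = 4223 (decimal)
Convert 5 thousands, 3 hundreds, 7 tens, 8 ones (place-value notation) → 5×1000 + 3×100 + 7×10 + 8 = 5378 (decimal)
Compute 4223 - 5378 = -1155
-1155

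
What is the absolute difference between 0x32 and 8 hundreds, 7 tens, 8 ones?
Convert 0x32 (hexadecimal) → 3×16 + 2 = 50 (decimal)
Convert 8 hundreds, 7 tens, 8 ones (place-value notation) → 8×100 + 7×10 + 8 = 878 (decimal)
Compute |50 - 878| = 828
828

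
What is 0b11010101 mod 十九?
Convert 0b11010101 (binary) → 128 + 64 + 16 + 4 + 1 = 213 (decimal)
Convert 十九 (Chinese numeral) → 1×10 + 9 = 19 (decimal)
Compute 213 mod 19 = 4
4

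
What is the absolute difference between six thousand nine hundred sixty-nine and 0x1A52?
Convert six thousand nine hundred sixty-nine (English words) → 6×1000 + 9×100 + 69 = 6969 (decimal)
Convert 0x1A52 (hexadecimal) → 1×4096 + 10×256 + 5×16 + 2 = 6738 (decimal)
Compute |6969 - 6738| = 231
231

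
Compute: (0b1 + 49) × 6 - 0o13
Convert 0b1 (binary) → 1 (decimal)
Convert 0o13 (octal) → 1×8 + 3 = 11 (decimal)
Expression in decimal: (1 + 49) × 6 - 11
Parentheses first: 1 + 49 = 50
Multiply: 50 × 6 = 300
Subtract: 300 - 11 = 289
289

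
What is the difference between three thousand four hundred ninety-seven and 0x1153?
Convert three thousand four hundred ninety-seven (English words) → 3×1000 + 4×100 + 97 = 3497 (decimal)
Convert 0x1153 (hexadecimal) → 1×4096 + 1×256 + 5×16 + 3 = 4435 (decimal)
Difference: |3497 - 4435| = 938
938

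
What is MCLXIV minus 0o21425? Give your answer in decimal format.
Convert MCLXIV (Roman numeral) → 1000 + 100 + 50 + 10 + 4 = 1164 (decimal)
Convert 0o21425 (octal) → 2×4096 + 1×512 + 4×64 + 2×8 + 5 = 8981 (decimal)
Compute 1164 - 8981 = -7817
-7817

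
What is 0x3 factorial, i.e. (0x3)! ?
Convert 0x3 (hexadecimal) → 3 (decimal)
Compute 3! = 6
6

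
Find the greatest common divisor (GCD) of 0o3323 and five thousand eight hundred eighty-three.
Convert 0o3323 (octal) → 3×512 + 3×64 + 2×8 + 3 = 1747 (decimal)
Convert five thousand eight hundred eighty-three (English words) → 5×1000 + 8×100 + 83 = 5883 (decimal)
Compute gcd(1747, 5883) = 1
1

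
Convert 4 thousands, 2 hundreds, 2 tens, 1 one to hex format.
Convert 4 thousands, 2 hundreds, 2 tens, 1 one (place-value notation) → 4×1000 + 2×100 + 2×10 + 1 = 4221 (decimal)
Convert 4221 (decimal) → 4221 = 1×4096 + 7×16 + 13 → 0x107D (hexadecimal)
0x107D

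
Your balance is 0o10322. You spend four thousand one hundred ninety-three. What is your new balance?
Convert 0o10322 (octal) → 1×4096 + 3×64 + 2×8 + 2 = 4306 (decimal)
Convert four thousand one hundred ninety-three (English words) → 4×1000 + 1×100 + 93 = 4193 (decimal)
Compute 4306 - 4193 = 113
113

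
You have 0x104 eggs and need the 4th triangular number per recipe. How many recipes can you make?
Convert 0x104 (hexadecimal) → 1×256 + 4 = 260 (decimal)
Convert the 4th triangular number (triangular index) → 4×5/2 = 10 (decimal)
Compute 260 ÷ 10 = 26
26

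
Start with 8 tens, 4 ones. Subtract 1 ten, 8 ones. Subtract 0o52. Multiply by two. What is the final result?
Convert 8 tens, 4 ones (place-value notation) → 8×10 + 4 = 84 (decimal)
Start: 84
Convert 1 ten, 8 ones (place-value notation) → 1×10 + 8 = 18 (decimal)
84 - 18 = 66
Convert 0o52 (octal) → 5×8 + 2 = 42 (decimal)
66 - 42 = 24
Convert two (English words) → 2 (decimal)
24 × 2 = 48
48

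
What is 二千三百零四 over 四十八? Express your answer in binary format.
Convert 二千三百零四 (Chinese numeral) → 2×1000 + 3×100 + 4 = 2304 (decimal)
Convert 四十八 (Chinese numeral) → 4×10 + 8 = 48 (decimal)
Compute 2304 ÷ 48 = 48
Convert 48 (decimal) → 48 = 32 + 16 → 0b110000 (binary)
0b110000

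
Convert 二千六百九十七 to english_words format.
Convert 二千六百九十七 (Chinese numeral) → 2×1000 + 6×100 + 9×10 + 7 = 2697 (decimal)
Convert 2697 (decimal) → 2697 = 2×1000 + 6×100 + 97 → two thousand six hundred ninety-seven (English words)
two thousand six hundred ninety-seven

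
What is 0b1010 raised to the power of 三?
Convert 0b1010 (binary) → 8 + 2 = 10 (decimal)
Convert 三 (Chinese numeral) → 3 (decimal)
Compute 10 ^ 3 = 1000
1000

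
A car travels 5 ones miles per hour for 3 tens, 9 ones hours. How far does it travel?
Convert 5 ones (place-value notation) → 5 (decimal)
Convert 3 tens, 9 ones (place-value notation) → 3×10 + 9 = 39 (decimal)
Compute 5 × 39 = 195
195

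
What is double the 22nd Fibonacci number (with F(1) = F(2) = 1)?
The 22nd Fibonacci number (with F(1) = F(2) = 1) = 17711
Compute 17711 × 2 = 35422
35422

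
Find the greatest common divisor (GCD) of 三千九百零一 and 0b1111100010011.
Convert 三千九百零一 (Chinese numeral) → 3×1000 + 9×100 + 1 = 3901 (decimal)
Convert 0b1111100010011 (binary) → 4096 + 2048 + 1024 + 512 + 256 + 16 + 2 + 1 = 7955 (decimal)
Compute gcd(3901, 7955) = 1
1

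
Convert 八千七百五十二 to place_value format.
Convert 八千七百五十二 (Chinese numeral) → 8×1000 + 7×100 + 5×10 + 2 = 8752 (decimal)
Convert 8752 (decimal) → 8752 = 8×1000 + 7×100 + 5×10 + 2 → 8 thousands, 7 hundreds, 5 tens, 2 ones (place-value notation)
8 thousands, 7 hundreds, 5 tens, 2 ones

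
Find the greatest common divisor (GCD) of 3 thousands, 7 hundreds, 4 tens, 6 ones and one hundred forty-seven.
Convert 3 thousands, 7 hundreds, 4 tens, 6 ones (place-value notation) → 3×1000 + 7×100 + 4×10 + 6 = 3746 (decimal)
Convert one hundred forty-seven (English words) → 1×100 + 47 = 147 (decimal)
Compute gcd(3746, 147) = 1
1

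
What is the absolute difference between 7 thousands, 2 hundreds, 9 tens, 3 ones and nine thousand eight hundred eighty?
Convert 7 thousands, 2 hundreds, 9 tens, 3 ones (place-value notation) → 7×1000 + 2×100 + 9×10 + 3 = 7293 (decimal)
Convert nine thousand eight hundred eighty (English words) → 9×1000 + 8×100 + 80 = 9880 (decimal)
Compute |7293 - 9880| = 2587
2587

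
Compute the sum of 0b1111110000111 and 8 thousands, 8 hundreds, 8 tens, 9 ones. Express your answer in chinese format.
Convert 0b1111110000111 (binary) → 4096 + 2048 + 1024 + 512 + 256 + 128 + 4 + 2 + 1 = 8071 (decimal)
Convert 8 thousands, 8 hundreds, 8 tens, 9 ones (place-value notation) → 8×1000 + 8×100 + 8×10 + 9 = 8889 (decimal)
Compute 8071 + 8889 = 16960
Convert 16960 (decimal) → 16960 = 1×10000 + 6×1000 + 9×100 + 6×10 → 一万六千九百六十 (Chinese numeral)
一万六千九百六十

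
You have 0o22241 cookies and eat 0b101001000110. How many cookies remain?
Convert 0o22241 (octal) → 2×4096 + 2×512 + 2×64 + 4×8 + 1 = 9377 (decimal)
Convert 0b101001000110 (binary) → 2048 + 512 + 64 + 4 + 2 = 2630 (decimal)
Compute 9377 - 2630 = 6747
6747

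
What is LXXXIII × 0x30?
Convert LXXXIII (Roman numeral) → 50 + 10 + 10 + 10 + 1 + 1 + 1 = 83 (decimal)
Convert 0x30 (hexadecimal) → 3×16 = 48 (decimal)
Compute 83 × 48 = 3984
3984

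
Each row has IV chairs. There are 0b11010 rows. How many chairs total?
Convert IV (Roman numeral) → 4 (decimal)
Convert 0b11010 (binary) → 16 + 8 + 2 = 26 (decimal)
Compute 4 × 26 = 104
104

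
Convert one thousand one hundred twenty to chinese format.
Convert one thousand one hundred twenty (English words) → 1×1000 + 1×100 + 20 = 1120 (decimal)
Convert 1120 (decimal) → 1120 = 1×1000 + 1×100 + 2×10 → 一千一百二十 (Chinese numeral)
一千一百二十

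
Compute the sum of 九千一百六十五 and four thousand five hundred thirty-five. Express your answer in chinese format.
Convert 九千一百六十五 (Chinese numeral) → 9×1000 + 1×100 + 6×10 + 5 = 9165 (decimal)
Convert four thousand five hundred thirty-five (English words) → 4×1000 + 5×100 + 35 = 4535 (decimal)
Compute 9165 + 4535 = 13700
Convert 13700 (decimal) → 13700 = 1×10000 + 3×1000 + 7×100 → 一万三千七百 (Chinese numeral)
一万三千七百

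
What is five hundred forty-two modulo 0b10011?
Convert five hundred forty-two (English words) → 5×100 + 42 = 542 (decimal)
Convert 0b10011 (binary) → 16 + 2 + 1 = 19 (decimal)
Compute 542 mod 19 = 10
10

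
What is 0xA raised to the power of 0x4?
Convert 0xA (hexadecimal) → 10 (decimal)
Convert 0x4 (hexadecimal) → 4 (decimal)
Compute 10 ^ 4 = 10000
10000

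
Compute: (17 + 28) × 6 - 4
Parentheses first: 17 + 28 = 45
Multiply: 45 × 6 = 270
Subtract: 270 - 4 = 266
266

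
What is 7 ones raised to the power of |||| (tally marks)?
Convert 7 ones (place-value notation) → 7 (decimal)
Convert |||| (tally marks) → 4 (decimal)
Compute 7 ^ 4 = 2401
2401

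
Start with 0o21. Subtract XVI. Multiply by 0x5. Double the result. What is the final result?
Convert 0o21 (octal) → 2×8 + 1 = 17 (decimal)
Start: 17
Convert XVI (Roman numeral) → 10 + 5 + 1 = 16 (decimal)
17 - 16 = 1
Convert 0x5 (hexadecimal) → 5 (decimal)
1 × 5 = 5
5 × 2 = 10
10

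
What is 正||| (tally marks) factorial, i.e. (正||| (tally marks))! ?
Convert 正||| (tally marks) → 5 + 3 = 8 (decimal)
Compute 8! = 40320
40320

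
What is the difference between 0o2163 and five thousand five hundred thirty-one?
Convert 0o2163 (octal) → 2×512 + 1×64 + 6×8 + 3 = 1139 (decimal)
Convert five thousand five hundred thirty-one (English words) → 5×1000 + 5×100 + 31 = 5531 (decimal)
Difference: |1139 - 5531| = 4392
4392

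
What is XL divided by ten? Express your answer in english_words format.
Convert XL (Roman numeral) → 40 (decimal)
Convert ten (English words) → 10 (decimal)
Compute 40 ÷ 10 = 4
Convert 4 (decimal) → four (English words)
four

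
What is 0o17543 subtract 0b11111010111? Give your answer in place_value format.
Convert 0o17543 (octal) → 1×4096 + 7×512 + 5×64 + 4×8 + 3 = 8035 (decimal)
Convert 0b11111010111 (binary) → 1024 + 512 + 256 + 128 + 64 + 16 + 4 + 2 + 1 = 2007 (decimal)
Compute 8035 - 2007 = 6028
Convert 6028 (decimal) → 6028 = 6×1000 + 2×10 + 8 → 6 thousands, 2 tens, 8 ones (place-value notation)
6 thousands, 2 tens, 8 ones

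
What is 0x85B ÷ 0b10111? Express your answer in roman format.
Convert 0x85B (hexadecimal) → 8×256 + 5×16 + 11 = 2139 (decimal)
Convert 0b10111 (binary) → 16 + 4 + 2 + 1 = 23 (decimal)
Compute 2139 ÷ 23 = 93
Convert 93 (decimal) → 93 = 90 + 1 + 1 + 1 → XCIII (Roman numeral)
XCIII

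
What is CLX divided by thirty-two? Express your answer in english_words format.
Convert CLX (Roman numeral) → 100 + 50 + 10 = 160 (decimal)
Convert thirty-two (English words) → 32 (decimal)
Compute 160 ÷ 32 = 5
Convert 5 (decimal) → five (English words)
five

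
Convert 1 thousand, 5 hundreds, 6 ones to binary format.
Convert 1 thousand, 5 hundreds, 6 ones (place-value notation) → 1×1000 + 5×100 + 6 = 1506 (decimal)
Convert 1506 (decimal) → 1506 = 1024 + 256 + 128 + 64 + 32 + 2 → 0b10111100010 (binary)
0b10111100010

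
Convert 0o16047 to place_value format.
Convert 0o16047 (octal) → 1×4096 + 6×512 + 4×8 + 7 = 7207 (decimal)
Convert 7207 (decimal) → 7207 = 7×1000 + 2×100 + 7 → 7 thousands, 2 hundreds, 7 ones (place-value notation)
7 thousands, 2 hundreds, 7 ones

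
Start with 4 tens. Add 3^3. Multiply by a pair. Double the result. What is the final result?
Convert 4 tens (place-value notation) → 4×10 = 40 (decimal)
Start: 40
Convert 3^3 (power) → 27 (decimal)
40 + 27 = 67
Convert a pair (colloquial) → 2 (decimal)
67 × 2 = 134
134 × 2 = 268
268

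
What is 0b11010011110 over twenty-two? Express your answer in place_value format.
Convert 0b11010011110 (binary) → 1024 + 512 + 128 + 16 + 8 + 4 + 2 = 1694 (decimal)
Convert twenty-two (English words) → 22 (decimal)
Compute 1694 ÷ 22 = 77
Convert 77 (decimal) → 77 = 7×10 + 7 → 7 tens, 7 ones (place-value notation)
7 tens, 7 ones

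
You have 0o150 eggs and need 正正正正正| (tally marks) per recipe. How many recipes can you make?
Convert 0o150 (octal) → 1×64 + 5×8 = 104 (decimal)
Convert 正正正正正| (tally marks) → 5 + 5 + 5 + 5 + 5 + 1 = 26 (decimal)
Compute 104 ÷ 26 = 4
4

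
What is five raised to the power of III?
Convert five (English words) → 5 (decimal)
Convert III (Roman numeral) → 1 + 1 + 1 = 3 (decimal)
Compute 5 ^ 3 = 125
125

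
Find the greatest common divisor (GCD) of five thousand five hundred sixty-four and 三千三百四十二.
Convert five thousand five hundred sixty-four (English words) → 5×1000 + 5×100 + 64 = 5564 (decimal)
Convert 三千三百四十二 (Chinese numeral) → 3×1000 + 3×100 + 4×10 + 2 = 3342 (decimal)
Compute gcd(5564, 3342) = 2
2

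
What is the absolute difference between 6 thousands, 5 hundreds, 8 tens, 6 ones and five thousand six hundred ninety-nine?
Convert 6 thousands, 5 hundreds, 8 tens, 6 ones (place-value notation) → 6×1000 + 5×100 + 8×10 + 6 = 6586 (decimal)
Convert five thousand six hundred ninety-nine (English words) → 5×1000 + 6×100 + 99 = 5699 (decimal)
Compute |6586 - 5699| = 887
887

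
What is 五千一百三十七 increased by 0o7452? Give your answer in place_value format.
Convert 五千一百三十七 (Chinese numeral) → 5×1000 + 1×100 + 3×10 + 7 = 5137 (decimal)
Convert 0o7452 (octal) → 7×512 + 4×64 + 5×8 + 2 = 3882 (decimal)
Compute 5137 + 3882 = 9019
Convert 9019 (decimal) → 9019 = 9×1000 + 1×10 + 9 → 9 thousands, 1 ten, 9 ones (place-value notation)
9 thousands, 1 ten, 9 ones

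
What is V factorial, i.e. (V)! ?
Convert V (Roman numeral) → 5 (decimal)
Compute 5! = 120
120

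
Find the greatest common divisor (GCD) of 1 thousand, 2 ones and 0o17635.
Convert 1 thousand, 2 ones (place-value notation) → 1×1000 + 2 = 1002 (decimal)
Convert 0o17635 (octal) → 1×4096 + 7×512 + 6×64 + 3×8 + 5 = 8093 (decimal)
Compute gcd(1002, 8093) = 1
1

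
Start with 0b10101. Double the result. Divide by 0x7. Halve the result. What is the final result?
Convert 0b10101 (binary) → 16 + 4 + 1 = 21 (decimal)
Start: 21
21 × 2 = 42
Convert 0x7 (hexadecimal) → 7 (decimal)
42 ÷ 7 = 6
6 ÷ 2 = 3
3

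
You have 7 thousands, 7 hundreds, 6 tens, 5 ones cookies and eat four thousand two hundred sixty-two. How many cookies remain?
Convert 7 thousands, 7 hundreds, 6 tens, 5 ones (place-value notation) → 7×1000 + 7×100 + 6×10 + 5 = 7765 (decimal)
Convert four thousand two hundred sixty-two (English words) → 4×1000 + 2×100 + 62 = 4262 (decimal)
Compute 7765 - 4262 = 3503
3503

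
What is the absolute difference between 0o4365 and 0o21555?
Convert 0o4365 (octal) → 4×512 + 3×64 + 6×8 + 5 = 2293 (decimal)
Convert 0o21555 (octal) → 2×4096 + 1×512 + 5×64 + 5×8 + 5 = 9069 (decimal)
Compute |2293 - 9069| = 6776
6776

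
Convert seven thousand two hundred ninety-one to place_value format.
Convert seven thousand two hundred ninety-one (English words) → 7×1000 + 2×100 + 91 = 7291 (decimal)
Convert 7291 (decimal) → 7291 = 7×1000 + 2×100 + 9×10 + 1 → 7 thousands, 2 hundreds, 9 tens, 1 one (place-value notation)
7 thousands, 2 hundreds, 9 tens, 1 one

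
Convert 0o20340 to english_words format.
Convert 0o20340 (octal) → 2×4096 + 3×64 + 4×8 = 8416 (decimal)
Convert 8416 (decimal) → 8416 = 8×1000 + 4×100 + 16 → eight thousand four hundred sixteen (English words)
eight thousand four hundred sixteen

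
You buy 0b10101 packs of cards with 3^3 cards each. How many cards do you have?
Convert 3^3 (power) → 27 (decimal)
Convert 0b10101 (binary) → 16 + 4 + 1 = 21 (decimal)
Compute 27 × 21 = 567
567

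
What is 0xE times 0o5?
Convert 0xE (hexadecimal) → 14 (decimal)
Convert 0o5 (octal) → 5 (decimal)
Compute 14 × 5 = 70
70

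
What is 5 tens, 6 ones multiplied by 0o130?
Convert 5 tens, 6 ones (place-value notation) → 5×10 + 6 = 56 (decimal)
Convert 0o130 (octal) → 1×64 + 3×8 = 88 (decimal)
Compute 56 × 88 = 4928
4928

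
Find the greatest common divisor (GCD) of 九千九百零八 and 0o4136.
Convert 九千九百零八 (Chinese numeral) → 9×1000 + 9×100 + 8 = 9908 (decimal)
Convert 0o4136 (octal) → 4×512 + 1×64 + 3×8 + 6 = 2142 (decimal)
Compute gcd(9908, 2142) = 2
2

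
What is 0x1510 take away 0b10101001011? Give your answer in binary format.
Convert 0x1510 (hexadecimal) → 1×4096 + 5×256 + 1×16 = 5392 (decimal)
Convert 0b10101001011 (binary) → 1024 + 256 + 64 + 8 + 2 + 1 = 1355 (decimal)
Compute 5392 - 1355 = 4037
Convert 4037 (decimal) → 4037 = 2048 + 1024 + 512 + 256 + 128 + 64 + 4 + 1 → 0b111111000101 (binary)
0b111111000101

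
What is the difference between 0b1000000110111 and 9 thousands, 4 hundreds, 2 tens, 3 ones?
Convert 0b1000000110111 (binary) → 4096 + 32 + 16 + 4 + 2 + 1 = 4151 (decimal)
Convert 9 thousands, 4 hundreds, 2 tens, 3 ones (place-value notation) → 9×1000 + 4×100 + 2×10 + 3 = 9423 (decimal)
Difference: |4151 - 9423| = 5272
5272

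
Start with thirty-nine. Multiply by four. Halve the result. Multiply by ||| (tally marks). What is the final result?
Convert thirty-nine (English words) → 39 (decimal)
Start: 39
Convert four (English words) → 4 (decimal)
39 × 4 = 156
156 ÷ 2 = 78
Convert ||| (tally marks) → 3 (decimal)
78 × 3 = 234
234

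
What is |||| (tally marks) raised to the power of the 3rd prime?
Convert |||| (tally marks) → 4 (decimal)
Convert the 3rd prime (prime index) → 5 (decimal)
Compute 4 ^ 5 = 1024
1024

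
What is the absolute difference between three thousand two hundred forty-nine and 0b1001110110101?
Convert three thousand two hundred forty-nine (English words) → 3×1000 + 2×100 + 49 = 3249 (decimal)
Convert 0b1001110110101 (binary) → 4096 + 512 + 256 + 128 + 32 + 16 + 4 + 1 = 5045 (decimal)
Compute |3249 - 5045| = 1796
1796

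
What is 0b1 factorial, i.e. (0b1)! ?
Convert 0b1 (binary) → 1 (decimal)
Compute 1! = 1
1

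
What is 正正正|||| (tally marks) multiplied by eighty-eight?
Convert 正正正|||| (tally marks) → 5 + 5 + 5 + 4 = 19 (decimal)
Convert eighty-eight (English words) → 88 (decimal)
Compute 19 × 88 = 1672
1672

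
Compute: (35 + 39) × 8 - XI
Convert XI (Roman numeral) → 10 + 1 = 11 (decimal)
Expression in decimal: (35 + 39) × 8 - 11
Parentheses first: 35 + 39 = 74
Multiply: 74 × 8 = 592
Subtract: 592 - 11 = 581
581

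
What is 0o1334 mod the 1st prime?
Convert 0o1334 (octal) → 1×512 + 3×64 + 3×8 + 4 = 732 (decimal)
Convert the 1st prime (prime index) → 2 (decimal)
Compute 732 mod 2 = 0
0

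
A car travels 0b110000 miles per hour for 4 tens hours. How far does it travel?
Convert 0b110000 (binary) → 32 + 16 = 48 (decimal)
Convert 4 tens (place-value notation) → 4×10 = 40 (decimal)
Compute 48 × 40 = 1920
1920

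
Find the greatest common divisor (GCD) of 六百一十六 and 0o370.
Convert 六百一十六 (Chinese numeral) → 6×100 + 1×10 + 6 = 616 (decimal)
Convert 0o370 (octal) → 3×64 + 7×8 = 248 (decimal)
Compute gcd(616, 248) = 8
8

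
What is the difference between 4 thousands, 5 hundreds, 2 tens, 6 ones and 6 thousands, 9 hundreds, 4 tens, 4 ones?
Convert 4 thousands, 5 hundreds, 2 tens, 6 ones (place-value notation) → 4×1000 + 5×100 + 2×10 + 6 = 4526 (decimal)
Convert 6 thousands, 9 hundreds, 4 tens, 4 ones (place-value notation) → 6×1000 + 9×100 + 4×10 + 4 = 6944 (decimal)
Difference: |4526 - 6944| = 2418
2418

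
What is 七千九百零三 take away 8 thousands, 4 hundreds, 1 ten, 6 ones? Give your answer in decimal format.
Convert 七千九百零三 (Chinese numeral) → 7×1000 + 9×100 + 3 = 7903 (decimal)
Convert 8 thousands, 4 hundreds, 1 ten, 6 ones (place-value notation) → 8×1000 + 4×100 + 1×10 + 6 = 8416 (decimal)
Compute 7903 - 8416 = -513
-513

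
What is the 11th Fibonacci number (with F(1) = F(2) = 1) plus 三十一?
The 11th Fibonacci number (with F(1) = F(2) = 1): 1, 1, 2, 3, 5, 8, 13, 21, 34, 55, 89 → 89
Convert 三十一 (Chinese numeral) → 3×10 + 1 = 31 (decimal)
Compute 89 + 31 = 120
120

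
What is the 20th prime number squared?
The 20th prime number = 71
Compute 71² = 71 × 71 = 5041
5041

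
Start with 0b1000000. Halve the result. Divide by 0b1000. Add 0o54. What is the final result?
Convert 0b1000000 (binary) → 64 (decimal)
Start: 64
64 ÷ 2 = 32
Convert 0b1000 (binary) → 8 (decimal)
32 ÷ 8 = 4
Convert 0o54 (octal) → 5×8 + 4 = 44 (decimal)
4 + 44 = 48
48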